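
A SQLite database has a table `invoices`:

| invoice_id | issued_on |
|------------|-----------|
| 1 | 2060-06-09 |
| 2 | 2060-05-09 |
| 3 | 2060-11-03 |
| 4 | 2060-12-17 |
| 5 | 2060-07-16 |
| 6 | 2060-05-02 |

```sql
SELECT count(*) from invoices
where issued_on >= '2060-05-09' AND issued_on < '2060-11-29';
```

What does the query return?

4

Rows in [2060-05-09, 2060-11-29): 2060-06-09, 2060-05-09, 2060-11-03, 2060-07-16 → 4 rows.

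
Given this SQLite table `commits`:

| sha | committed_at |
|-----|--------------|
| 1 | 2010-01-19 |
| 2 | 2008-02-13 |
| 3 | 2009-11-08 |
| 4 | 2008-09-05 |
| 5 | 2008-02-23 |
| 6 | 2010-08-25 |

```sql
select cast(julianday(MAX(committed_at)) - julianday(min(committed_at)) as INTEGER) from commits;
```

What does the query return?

MIN = 2008-02-13, MAX = 2010-08-25.
16 days remain in February 2008 after the 13th (29 − 13).
Full months from March 2008 through July 2010 contribute their day counts.
Then 25 days into August 2010.
Total: 16 + 31 + 30 + 31 + 30 + 31 + 31 + 30 + 31 + 30 + 31 + 31 + 28 + 31 + 30 + 31 + 30 + 31 + 31 + 30 + 31 + 30 + 31 + 31 + 28 + 31 + 30 + 31 + 30 + 31 + 25 = 924.

924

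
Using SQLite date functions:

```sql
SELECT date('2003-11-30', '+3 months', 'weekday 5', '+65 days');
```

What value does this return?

2004-05-09

Adding +3 months to 2003-11-30 targets 2004-02-30. February 2004 has only 29 days, so SQLite normalizes the 1-day overflow forward to 2004-03-01.
`weekday 5` advances to the next Friday; 2004-03-01 is a Monday, so it moves forward to 2004-03-05.
Applying '+65 days' to 2004-03-05: counting 65 days forward gives 2004-05-09.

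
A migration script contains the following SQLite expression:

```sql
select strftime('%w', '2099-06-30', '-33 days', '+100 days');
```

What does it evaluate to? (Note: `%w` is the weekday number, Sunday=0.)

First apply '-33 days', '+100 days': 2099-06-30 → 2099-09-05.
2099-09-05 is a Saturday; with Sunday=0 that is 6.

6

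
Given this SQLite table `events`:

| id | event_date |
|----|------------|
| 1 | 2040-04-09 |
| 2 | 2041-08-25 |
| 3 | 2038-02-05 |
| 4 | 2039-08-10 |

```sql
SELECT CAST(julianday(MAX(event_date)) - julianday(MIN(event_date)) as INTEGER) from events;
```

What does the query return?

1297

MIN = 2038-02-05, MAX = 2041-08-25.
23 days remain in February 2038 after the 5th (28 − 5).
Full months from March 2038 through July 2041 contribute their day counts.
Then 25 days into August 2041.
Total: 23 + 31 + 30 + 31 + 30 + 31 + 31 + 30 + 31 + 30 + 31 + 31 + 28 + 31 + 30 + 31 + 30 + 31 + 31 + 30 + 31 + 30 + 31 + 31 + 29 + 31 + 30 + 31 + 30 + 31 + 31 + 30 + 31 + 30 + 31 + 31 + 28 + 31 + 30 + 31 + 30 + 31 + 25 = 1297.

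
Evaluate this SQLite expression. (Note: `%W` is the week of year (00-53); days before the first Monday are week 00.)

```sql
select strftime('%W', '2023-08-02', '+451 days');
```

43

First apply '+451 days': 2023-08-02 → 2024-10-26.
2024-10-26 is a Saturday. SQLite's %W counts Mondays since the year started; the result is 43.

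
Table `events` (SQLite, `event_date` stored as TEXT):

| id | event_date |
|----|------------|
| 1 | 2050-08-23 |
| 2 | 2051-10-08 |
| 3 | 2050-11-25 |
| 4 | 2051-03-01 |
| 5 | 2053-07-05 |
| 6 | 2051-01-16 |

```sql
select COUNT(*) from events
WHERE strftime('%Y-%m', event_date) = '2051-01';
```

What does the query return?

Rows with year-month 2051-01: 2051-01-16 → 1.

1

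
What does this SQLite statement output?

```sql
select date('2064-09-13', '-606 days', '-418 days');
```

Applying '-606 days' to 2064-09-13: counting 606 days back gives 2063-01-16.
Applying '-418 days' to 2063-01-16: counting 418 days back gives 2061-11-24.

2061-11-24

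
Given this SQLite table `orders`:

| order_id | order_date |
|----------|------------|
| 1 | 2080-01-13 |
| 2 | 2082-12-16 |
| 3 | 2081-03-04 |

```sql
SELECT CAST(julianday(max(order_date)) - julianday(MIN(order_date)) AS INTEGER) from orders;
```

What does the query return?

1068

MIN = 2080-01-13, MAX = 2082-12-16.
18 days remain in January 2080 after the 13th (31 − 13).
Full months from February 2080 through November 2082 contribute their day counts.
Then 16 days into December 2082.
Total: 18 + 29 + 31 + 30 + 31 + 30 + 31 + 31 + 30 + 31 + 30 + 31 + 31 + 28 + 31 + 30 + 31 + 30 + 31 + 31 + 30 + 31 + 30 + 31 + 31 + 28 + 31 + 30 + 31 + 30 + 31 + 31 + 30 + 31 + 30 + 16 = 1068.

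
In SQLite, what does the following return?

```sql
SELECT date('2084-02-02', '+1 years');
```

Adding +1 year to 2084-02-02 gives 2085-02-02.

2085-02-02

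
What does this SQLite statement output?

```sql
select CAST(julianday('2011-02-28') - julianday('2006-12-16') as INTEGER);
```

15 days remain in December 2006 after the 16th (31 − 16).
Full months from January 2007 through January 2011 contribute their day counts.
Then 28 days into February 2011.
Total: 15 + 31 + 28 + 31 + 30 + 31 + 30 + 31 + 31 + 30 + 31 + 30 + 31 + 31 + 29 + 31 + 30 + 31 + 30 + 31 + 31 + 30 + 31 + 30 + 31 + 31 + 28 + 31 + 30 + 31 + 30 + 31 + 31 + 30 + 31 + 30 + 31 + 31 + 28 + 31 + 30 + 31 + 30 + 31 + 31 + 30 + 31 + 30 + 31 + 31 + 28 = 1535.

1535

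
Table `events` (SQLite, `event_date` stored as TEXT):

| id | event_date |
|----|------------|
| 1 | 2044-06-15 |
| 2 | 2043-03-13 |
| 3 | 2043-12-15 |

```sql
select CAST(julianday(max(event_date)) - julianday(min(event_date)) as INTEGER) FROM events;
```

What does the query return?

460

MIN = 2043-03-13, MAX = 2044-06-15.
18 days remain in March 2043 after the 13th (31 − 13).
Full months from April 2043 through May 2044 contribute their day counts.
Then 15 days into June 2044.
Total: 18 + 30 + 31 + 30 + 31 + 31 + 30 + 31 + 30 + 31 + 31 + 29 + 31 + 30 + 31 + 15 = 460.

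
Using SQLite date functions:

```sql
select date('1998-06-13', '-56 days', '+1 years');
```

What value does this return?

Applying '-56 days' to 1998-06-13: counting 56 days back gives 1998-04-18.
Adding +1 year to 1998-04-18 gives 1999-04-18.

1999-04-18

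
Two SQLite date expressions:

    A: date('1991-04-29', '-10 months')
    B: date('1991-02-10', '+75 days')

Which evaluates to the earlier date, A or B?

A = 1990-06-29.
B = 1991-04-26.
A is earlier.

A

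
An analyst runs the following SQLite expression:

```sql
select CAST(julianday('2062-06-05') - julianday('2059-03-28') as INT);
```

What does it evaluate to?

1165

3 days remain in March 2059 after the 28th (31 − 28).
Full months from April 2059 through May 2062 contribute their day counts.
Then 5 days into June 2062.
Total: 3 + 30 + 31 + 30 + 31 + 31 + 30 + 31 + 30 + 31 + 31 + 29 + 31 + 30 + 31 + 30 + 31 + 31 + 30 + 31 + 30 + 31 + 31 + 28 + 31 + 30 + 31 + 30 + 31 + 31 + 30 + 31 + 30 + 31 + 31 + 28 + 31 + 30 + 31 + 5 = 1165.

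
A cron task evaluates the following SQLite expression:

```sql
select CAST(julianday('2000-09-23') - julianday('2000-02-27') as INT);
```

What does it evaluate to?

2 days remain in February 2000 after the 27th (29 − 27).
Full months from March 2000 through August 2000 contribute their day counts.
Then 23 days into September 2000.
Total: 2 + 31 + 30 + 31 + 30 + 31 + 31 + 23 = 209.

209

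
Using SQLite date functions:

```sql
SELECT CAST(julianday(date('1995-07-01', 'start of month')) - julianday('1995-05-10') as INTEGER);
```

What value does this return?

52

`start of month` rewinds 1995-07-01 to 1995-07-01.
21 days remain in May 1995 after the 10th (31 − 10).
June 1995: 30 days.
Then 1 day into July 1995.
Total: 21 + 30 + 1 = 52.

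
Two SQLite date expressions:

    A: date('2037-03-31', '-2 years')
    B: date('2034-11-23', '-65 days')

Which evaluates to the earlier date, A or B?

A = 2035-03-31.
B = 2034-09-19.
B is earlier.

B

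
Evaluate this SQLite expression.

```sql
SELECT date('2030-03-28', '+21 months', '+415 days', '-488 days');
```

2031-10-16

Adding +21 months to 2030-03-28 gives 2031-12-28.
Applying '+415 days' to 2031-12-28: counting 415 days forward gives 2033-02-15.
Applying '-488 days' to 2033-02-15: counting 488 days back gives 2031-10-16.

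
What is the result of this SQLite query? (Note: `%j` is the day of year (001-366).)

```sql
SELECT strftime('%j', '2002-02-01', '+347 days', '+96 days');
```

110

First apply '+347 days', '+96 days': 2002-02-01 → 2003-04-20.
Day-of-year for 2003-04-20: days since 2003-01-01 inclusive = 110, zero-padded to 110.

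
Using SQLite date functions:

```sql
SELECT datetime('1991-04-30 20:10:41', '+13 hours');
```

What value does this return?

1991-05-01 09:10:41

+13 hours from 1991-04-30 20:10:41 is 1991-05-01 09:10:41 (crosses midnight).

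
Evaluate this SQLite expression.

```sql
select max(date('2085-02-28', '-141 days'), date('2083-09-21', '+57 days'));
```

date('2085-02-28', '-141 days') → 2084-10-10.
date('2083-09-21', '+57 days') → 2083-11-17.
Later of the two is 2084-10-10.

2084-10-10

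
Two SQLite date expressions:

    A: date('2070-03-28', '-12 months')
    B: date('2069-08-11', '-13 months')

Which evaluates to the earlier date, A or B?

A = 2069-03-28.
B = 2068-07-11.
B is earlier.

B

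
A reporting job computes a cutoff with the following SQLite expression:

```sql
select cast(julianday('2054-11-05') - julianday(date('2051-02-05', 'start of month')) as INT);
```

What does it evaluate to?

`start of month` rewinds 2051-02-05 to 2051-02-01.
27 days remain in February 2051 after the 1st (28 − 1).
Full months from March 2051 through October 2054 contribute their day counts.
Then 5 days into November 2054.
Total: 27 + 31 + 30 + 31 + 30 + 31 + 31 + 30 + 31 + 30 + 31 + 31 + 29 + 31 + 30 + 31 + 30 + 31 + 31 + 30 + 31 + 30 + 31 + 31 + 28 + 31 + 30 + 31 + 30 + 31 + 31 + 30 + 31 + 30 + 31 + 31 + 28 + 31 + 30 + 31 + 30 + 31 + 31 + 30 + 31 + 5 = 1373.

1373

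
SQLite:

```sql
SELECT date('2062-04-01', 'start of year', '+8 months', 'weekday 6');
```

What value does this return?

`start of year` rewinds 2062-04-01 to 2062-01-01.
Adding +8 months to 2062-01-01 gives 2062-09-01.
`weekday 6` advances to the next Saturday; 2062-09-01 is a Friday, so it moves forward to 2062-09-02.

2062-09-02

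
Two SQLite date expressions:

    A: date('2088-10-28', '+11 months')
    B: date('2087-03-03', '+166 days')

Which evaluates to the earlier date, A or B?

B

A = 2089-09-28.
B = 2087-08-16.
B is earlier.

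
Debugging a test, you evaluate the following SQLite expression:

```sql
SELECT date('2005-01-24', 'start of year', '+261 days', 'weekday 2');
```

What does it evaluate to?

`start of year` rewinds 2005-01-24 to 2005-01-01.
Applying '+261 days' to 2005-01-01: counting 261 days forward gives 2005-09-19.
`weekday 2` advances to the next Tuesday; 2005-09-19 is a Monday, so it moves forward to 2005-09-20.

2005-09-20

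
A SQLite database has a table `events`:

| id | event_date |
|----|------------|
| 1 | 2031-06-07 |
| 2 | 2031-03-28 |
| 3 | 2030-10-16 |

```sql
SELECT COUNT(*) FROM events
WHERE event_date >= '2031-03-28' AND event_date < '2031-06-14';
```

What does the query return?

2

Rows in [2031-03-28, 2031-06-14): 2031-06-07, 2031-03-28 → 2 rows.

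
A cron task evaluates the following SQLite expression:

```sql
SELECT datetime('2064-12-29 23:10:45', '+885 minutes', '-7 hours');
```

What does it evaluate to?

885 minutes = 14h 45m; +885 minutes from 2064-12-29 23:10:45 is 2064-12-30 13:55:45 (crosses midnight).
-7 hours from 2064-12-30 13:55:45 is 2064-12-30 06:55:45.

2064-12-30 06:55:45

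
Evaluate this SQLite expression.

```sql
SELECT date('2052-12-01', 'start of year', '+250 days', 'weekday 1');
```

2052-09-09

`start of year` rewinds 2052-12-01 to 2052-01-01.
Applying '+250 days' to 2052-01-01: counting 250 days forward gives 2052-09-07.
`weekday 1` advances to the next Monday; 2052-09-07 is a Saturday, so it moves forward to 2052-09-09.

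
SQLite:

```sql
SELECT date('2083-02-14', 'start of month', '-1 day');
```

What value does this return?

`start of month` rewinds 2083-02-14 to 2083-02-01.
Going back 1 day from 2083-02-01 reaches 2083-01-31 (last day of January, 31 days).

2083-01-31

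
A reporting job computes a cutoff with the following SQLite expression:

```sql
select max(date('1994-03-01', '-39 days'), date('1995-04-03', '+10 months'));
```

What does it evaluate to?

1996-02-03

date('1994-03-01', '-39 days') → 1994-01-21.
date('1995-04-03', '+10 months') → 1996-02-03.
Later of the two is 1996-02-03.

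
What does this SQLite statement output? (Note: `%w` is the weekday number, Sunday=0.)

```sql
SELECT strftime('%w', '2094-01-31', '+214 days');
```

First apply '+214 days': 2094-01-31 → 2094-09-02.
2094-09-02 is a Thursday; with Sunday=0 that is 4.

4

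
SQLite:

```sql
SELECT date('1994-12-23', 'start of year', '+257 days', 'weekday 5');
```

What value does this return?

1994-09-16

`start of year` rewinds 1994-12-23 to 1994-01-01.
Applying '+257 days' to 1994-01-01: counting 257 days forward gives 1994-09-15.
`weekday 5` advances to the next Friday; 1994-09-15 is a Thursday, so it moves forward to 1994-09-16.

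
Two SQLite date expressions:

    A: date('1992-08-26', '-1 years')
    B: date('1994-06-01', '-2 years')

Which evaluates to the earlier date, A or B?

A

A = 1991-08-26.
B = 1992-06-01.
A is earlier.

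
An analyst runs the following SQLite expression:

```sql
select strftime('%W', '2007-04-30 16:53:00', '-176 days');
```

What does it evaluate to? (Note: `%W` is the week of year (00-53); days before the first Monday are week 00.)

First apply '-176 days': 2007-04-30 16:53:00 → 2006-11-05 16:53:00.
2006-11-05 is a Sunday. SQLite's %W counts Mondays since the year started; the result is 44.

44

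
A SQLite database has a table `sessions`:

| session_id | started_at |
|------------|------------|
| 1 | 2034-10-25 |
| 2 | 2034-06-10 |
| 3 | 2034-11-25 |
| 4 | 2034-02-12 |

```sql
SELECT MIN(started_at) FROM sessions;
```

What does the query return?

2034-02-12

MIN over {2034-02-12, 2034-06-10, 2034-10-25, 2034-11-25}.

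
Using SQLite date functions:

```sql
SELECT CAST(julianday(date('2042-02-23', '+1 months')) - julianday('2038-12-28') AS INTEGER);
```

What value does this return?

1181

Adding +1 month to 2042-02-23 gives 2042-03-23.
3 days remain in December 2038 after the 28th (31 − 28).
Full months from January 2039 through February 2042 contribute their day counts.
Then 23 days into March 2042.
Total: 3 + 31 + 28 + 31 + 30 + 31 + 30 + 31 + 31 + 30 + 31 + 30 + 31 + 31 + 29 + 31 + 30 + 31 + 30 + 31 + 31 + 30 + 31 + 30 + 31 + 31 + 28 + 31 + 30 + 31 + 30 + 31 + 31 + 30 + 31 + 30 + 31 + 31 + 28 + 23 = 1181.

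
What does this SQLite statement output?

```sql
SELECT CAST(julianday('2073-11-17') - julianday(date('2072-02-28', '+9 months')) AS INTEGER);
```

354

Adding +9 months to 2072-02-28 gives 2072-11-28.
2 days remain in November 2072 after the 28th (30 − 28).
Full months from December 2072 through October 2073 contribute their day counts.
Then 17 days into November 2073.
Total: 2 + 31 + 31 + 28 + 31 + 30 + 31 + 30 + 31 + 31 + 30 + 31 + 17 = 354.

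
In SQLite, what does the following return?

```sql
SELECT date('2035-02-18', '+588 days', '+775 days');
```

2038-11-12

Applying '+588 days' to 2035-02-18: counting 588 days forward gives 2036-09-28.
Applying '+775 days' to 2036-09-28: counting 775 days forward gives 2038-11-12.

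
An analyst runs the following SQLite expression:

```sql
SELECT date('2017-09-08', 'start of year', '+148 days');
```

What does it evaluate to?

`start of year` rewinds 2017-09-08 to 2017-01-01.
Applying '+148 days' to 2017-01-01: counting 148 days forward gives 2017-05-29.

2017-05-29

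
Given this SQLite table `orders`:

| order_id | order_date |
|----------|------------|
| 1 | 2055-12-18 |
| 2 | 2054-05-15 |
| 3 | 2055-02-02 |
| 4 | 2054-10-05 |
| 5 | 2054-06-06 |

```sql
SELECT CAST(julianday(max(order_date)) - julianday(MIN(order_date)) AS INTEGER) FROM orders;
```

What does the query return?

MIN = 2054-05-15, MAX = 2055-12-18.
16 days remain in May 2054 after the 15th (31 − 15).
Full months from June 2054 through November 2055 contribute their day counts.
Then 18 days into December 2055.
Total: 16 + 30 + 31 + 31 + 30 + 31 + 30 + 31 + 31 + 28 + 31 + 30 + 31 + 30 + 31 + 31 + 30 + 31 + 30 + 18 = 582.

582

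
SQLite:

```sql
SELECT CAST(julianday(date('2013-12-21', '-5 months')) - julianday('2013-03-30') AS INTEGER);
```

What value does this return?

Adding -5 months to 2013-12-21 gives 2013-07-21.
1 day remains in March 2013 after the 30th (31 − 30).
April 2013: 30 days.
May 2013: 31 days.
June 2013: 30 days.
Then 21 days into July 2013.
Total: 1 + 30 + 31 + 30 + 21 = 113.

113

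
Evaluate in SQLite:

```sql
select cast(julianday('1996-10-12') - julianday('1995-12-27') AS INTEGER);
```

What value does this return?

4 days remain in December 1995 after the 27th (31 − 27).
Full months from January 1996 through September 1996 contribute their day counts.
Then 12 days into October 1996.
Total: 4 + 31 + 29 + 31 + 30 + 31 + 30 + 31 + 31 + 30 + 12 = 290.

290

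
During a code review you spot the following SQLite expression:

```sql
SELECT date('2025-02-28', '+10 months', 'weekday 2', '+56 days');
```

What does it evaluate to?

Adding +10 months to 2025-02-28 gives 2025-12-28.
`weekday 2` advances to the next Tuesday; 2025-12-28 is a Sunday, so it moves forward to 2025-12-30.
Applying '+56 days' to 2025-12-30: counting 56 days forward gives 2026-02-24.

2026-02-24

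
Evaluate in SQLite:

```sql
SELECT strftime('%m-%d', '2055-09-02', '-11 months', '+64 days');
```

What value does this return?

12-05

First apply '-11 months', '+64 days': 2055-09-02 → 2054-12-05.
`%m-%d` extracts the month-day: 12-05.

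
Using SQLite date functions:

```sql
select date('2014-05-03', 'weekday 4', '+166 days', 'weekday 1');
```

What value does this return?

2014-10-27

`weekday 4` advances to the next Thursday; 2014-05-03 is a Saturday, so it moves forward to 2014-05-08.
Applying '+166 days' to 2014-05-08: counting 166 days forward gives 2014-10-21.
`weekday 1` advances to the next Monday; 2014-10-21 is a Tuesday, so it moves forward to 2014-10-27.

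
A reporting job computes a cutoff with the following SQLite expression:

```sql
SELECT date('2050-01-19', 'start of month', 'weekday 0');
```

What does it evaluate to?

2050-01-02

`start of month` rewinds 2050-01-19 to 2050-01-01.
`weekday 0` advances to the next Sunday; 2050-01-01 is a Saturday, so it moves forward to 2050-01-02.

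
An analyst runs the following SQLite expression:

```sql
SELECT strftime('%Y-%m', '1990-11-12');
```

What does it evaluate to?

1990-11

`%Y-%m` extracts the year-month: 1990-11.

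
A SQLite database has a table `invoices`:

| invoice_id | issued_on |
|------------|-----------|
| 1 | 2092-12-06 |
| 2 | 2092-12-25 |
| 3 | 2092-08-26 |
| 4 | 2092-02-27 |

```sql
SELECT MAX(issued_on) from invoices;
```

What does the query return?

MAX over {2092-02-27, 2092-08-26, 2092-12-06, 2092-12-25}.

2092-12-25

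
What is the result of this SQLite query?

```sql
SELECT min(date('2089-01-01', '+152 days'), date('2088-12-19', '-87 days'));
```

2088-09-23

date('2089-01-01', '+152 days') → 2089-06-02.
date('2088-12-19', '-87 days') → 2088-09-23.
Earlier of the two is 2088-09-23.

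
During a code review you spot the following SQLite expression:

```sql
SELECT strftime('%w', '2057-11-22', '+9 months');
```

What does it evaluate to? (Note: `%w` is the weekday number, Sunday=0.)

First apply '+9 months': 2057-11-22 → 2058-08-22.
2058-08-22 is a Thursday; with Sunday=0 that is 4.

4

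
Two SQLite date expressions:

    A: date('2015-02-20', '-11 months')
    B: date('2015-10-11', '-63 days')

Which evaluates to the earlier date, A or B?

A

A = 2014-03-20.
B = 2015-08-09.
A is earlier.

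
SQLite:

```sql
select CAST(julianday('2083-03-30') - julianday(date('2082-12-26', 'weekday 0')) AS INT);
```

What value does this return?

`weekday 0` advances to the next Sunday; 2082-12-26 is a Saturday, so it moves forward to 2082-12-27.
4 days remain in December 2082 after the 27th (31 − 27).
January 2083: 31 days.
February 2083: 28 days.
Then 30 days into March 2083.
Total: 4 + 31 + 28 + 30 = 93.

93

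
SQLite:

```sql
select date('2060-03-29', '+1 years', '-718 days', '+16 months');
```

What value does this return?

2060-08-11

Adding +1 year to 2060-03-29 gives 2061-03-29.
Applying '-718 days' to 2061-03-29: counting 718 days back gives 2059-04-11.
Adding +16 months to 2059-04-11 gives 2060-08-11.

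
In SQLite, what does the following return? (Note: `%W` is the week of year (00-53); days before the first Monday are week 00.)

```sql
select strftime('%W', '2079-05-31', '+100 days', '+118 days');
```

First apply '+100 days', '+118 days': 2079-05-31 → 2080-01-04.
2080-01-04 is a Thursday. SQLite's %W counts Mondays since the year started; the result is 01.

01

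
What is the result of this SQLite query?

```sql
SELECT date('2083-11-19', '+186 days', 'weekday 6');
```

2084-05-27

Applying '+186 days' to 2083-11-19: counting 186 days forward gives 2084-05-23.
`weekday 6` advances to the next Saturday; 2084-05-23 is a Tuesday, so it moves forward to 2084-05-27.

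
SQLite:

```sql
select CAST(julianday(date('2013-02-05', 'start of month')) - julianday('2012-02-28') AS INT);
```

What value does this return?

339

`start of month` rewinds 2013-02-05 to 2013-02-01.
1 day remains in February 2012 after the 28th (29 − 28).
Full months from March 2012 through January 2013 contribute their day counts.
Then 1 day into February 2013.
Total: 1 + 31 + 30 + 31 + 30 + 31 + 31 + 30 + 31 + 30 + 31 + 31 + 1 = 339.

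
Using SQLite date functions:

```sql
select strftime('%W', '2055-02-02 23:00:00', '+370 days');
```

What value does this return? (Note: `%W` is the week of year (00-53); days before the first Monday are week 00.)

06

First apply '+370 days': 2055-02-02 23:00:00 → 2056-02-07 23:00:00.
2056-02-07 is a Monday. SQLite's %W counts Mondays since the year started; the result is 06.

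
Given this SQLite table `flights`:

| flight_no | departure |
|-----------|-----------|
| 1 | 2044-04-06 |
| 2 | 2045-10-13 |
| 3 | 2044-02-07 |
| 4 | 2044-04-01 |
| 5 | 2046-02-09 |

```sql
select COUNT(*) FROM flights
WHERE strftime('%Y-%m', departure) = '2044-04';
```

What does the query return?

2

Rows with year-month 2044-04: 2044-04-06, 2044-04-01 → 2.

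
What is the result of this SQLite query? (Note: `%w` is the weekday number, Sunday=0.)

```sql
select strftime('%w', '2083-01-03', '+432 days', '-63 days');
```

First apply '+432 days', '-63 days': 2083-01-03 → 2084-01-07.
2084-01-07 is a Friday; with Sunday=0 that is 5.

5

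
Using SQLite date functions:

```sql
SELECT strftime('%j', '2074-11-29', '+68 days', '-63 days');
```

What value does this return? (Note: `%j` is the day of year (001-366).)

338

First apply '+68 days', '-63 days': 2074-11-29 → 2074-12-04.
Day-of-year for 2074-12-04: days since 2074-01-01 inclusive = 338, zero-padded to 338.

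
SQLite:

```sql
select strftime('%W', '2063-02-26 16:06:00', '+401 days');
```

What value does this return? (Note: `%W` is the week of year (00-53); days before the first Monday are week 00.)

13

First apply '+401 days': 2063-02-26 16:06:00 → 2064-04-02 16:06:00.
2064-04-02 is a Wednesday. SQLite's %W counts Mondays since the year started; the result is 13.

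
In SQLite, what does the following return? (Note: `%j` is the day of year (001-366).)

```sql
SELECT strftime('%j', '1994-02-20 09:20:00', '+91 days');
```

First apply '+91 days': 1994-02-20 09:20:00 → 1994-05-22 09:20:00.
Day-of-year for 1994-05-22: days since 1994-01-01 inclusive = 142, zero-padded to 142.

142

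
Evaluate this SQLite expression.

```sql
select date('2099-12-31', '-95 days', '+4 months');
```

Applying '-95 days' to 2099-12-31: counting 95 days back gives 2099-09-27.
Adding +4 months to 2099-09-27 gives 2100-01-27.

2100-01-27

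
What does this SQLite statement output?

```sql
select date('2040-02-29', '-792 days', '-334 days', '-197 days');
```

Applying '-792 days' to 2040-02-29: counting 792 days back gives 2037-12-29.
Applying '-334 days' to 2037-12-29: counting 334 days back gives 2037-01-29.
Applying '-197 days' to 2037-01-29: counting 197 days back gives 2036-07-16.

2036-07-16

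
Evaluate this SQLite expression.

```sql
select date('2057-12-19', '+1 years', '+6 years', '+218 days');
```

Adding +1 year to 2057-12-19 gives 2058-12-19.
Adding +6 years to 2058-12-19 gives 2064-12-19.
Applying '+218 days' to 2064-12-19: counting 218 days forward gives 2065-07-25.

2065-07-25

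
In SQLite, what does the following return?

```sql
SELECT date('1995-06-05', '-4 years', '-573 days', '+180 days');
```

1990-05-08

Adding -4 years to 1995-06-05 gives 1991-06-05.
Applying '-573 days' to 1991-06-05: counting 573 days back gives 1989-11-09.
Applying '+180 days' to 1989-11-09: counting 180 days forward gives 1990-05-08.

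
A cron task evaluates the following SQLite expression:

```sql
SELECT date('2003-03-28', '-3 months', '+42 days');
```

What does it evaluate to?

Adding -3 months to 2003-03-28 gives 2002-12-28.
Applying '+42 days' to 2002-12-28: counting 42 days forward gives 2003-02-08.

2003-02-08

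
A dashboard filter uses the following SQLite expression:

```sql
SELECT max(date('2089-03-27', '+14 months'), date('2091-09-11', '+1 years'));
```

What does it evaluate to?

date('2089-03-27', '+14 months') → 2090-05-27.
date('2091-09-11', '+1 years') → 2092-09-11.
Later of the two is 2092-09-11.

2092-09-11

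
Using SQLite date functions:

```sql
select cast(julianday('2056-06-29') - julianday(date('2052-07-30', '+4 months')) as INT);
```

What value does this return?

Adding +4 months to 2052-07-30 gives 2052-11-30.
0 days remain in November 2052 after the 30th (30 − 30).
Full months from December 2052 through May 2056 contribute their day counts.
Then 29 days into June 2056.
Total: 0 + 31 + 31 + 28 + 31 + 30 + 31 + 30 + 31 + 31 + 30 + 31 + 30 + 31 + 31 + 28 + 31 + 30 + 31 + 30 + 31 + 31 + 30 + 31 + 30 + 31 + 31 + 28 + 31 + 30 + 31 + 30 + 31 + 31 + 30 + 31 + 30 + 31 + 31 + 29 + 31 + 30 + 31 + 29 = 1307.

1307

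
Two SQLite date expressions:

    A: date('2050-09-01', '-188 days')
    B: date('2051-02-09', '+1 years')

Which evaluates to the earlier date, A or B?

A

A = 2050-02-25.
B = 2052-02-09.
A is earlier.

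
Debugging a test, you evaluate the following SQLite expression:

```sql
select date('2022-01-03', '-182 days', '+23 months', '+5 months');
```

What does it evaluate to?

2023-11-05

Applying '-182 days' to 2022-01-03: counting 182 days back gives 2021-07-05.
Adding +23 months to 2021-07-05 gives 2023-06-05.
Adding +5 months to 2023-06-05 gives 2023-11-05.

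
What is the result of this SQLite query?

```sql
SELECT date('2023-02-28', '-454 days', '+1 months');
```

2022-01-01

Applying '-454 days' to 2023-02-28: counting 454 days back gives 2021-12-01.
Adding +1 month to 2021-12-01 gives 2022-01-01.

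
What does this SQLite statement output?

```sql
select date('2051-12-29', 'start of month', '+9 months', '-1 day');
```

`start of month` rewinds 2051-12-29 to 2051-12-01.
Adding +9 months to 2051-12-01 gives 2052-09-01.
Going back 1 day from 2052-09-01 reaches 2052-08-31 (last day of August, 31 days).

2052-08-31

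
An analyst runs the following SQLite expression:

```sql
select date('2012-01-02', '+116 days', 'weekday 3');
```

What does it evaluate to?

Applying '+116 days' to 2012-01-02: counting 116 days forward gives 2012-04-27.
`weekday 3` advances to the next Wednesday; 2012-04-27 is a Friday, so it moves forward to 2012-05-02.

2012-05-02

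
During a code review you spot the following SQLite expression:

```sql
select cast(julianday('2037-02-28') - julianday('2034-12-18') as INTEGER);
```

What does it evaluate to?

13 days remain in December 2034 after the 18th (31 − 18).
Full months from January 2035 through January 2037 contribute their day counts.
Then 28 days into February 2037.
Total: 13 + 31 + 28 + 31 + 30 + 31 + 30 + 31 + 31 + 30 + 31 + 30 + 31 + 31 + 29 + 31 + 30 + 31 + 30 + 31 + 31 + 30 + 31 + 30 + 31 + 31 + 28 = 803.

803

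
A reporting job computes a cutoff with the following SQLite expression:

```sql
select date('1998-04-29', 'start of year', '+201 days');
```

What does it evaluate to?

1998-07-21

`start of year` rewinds 1998-04-29 to 1998-01-01.
Applying '+201 days' to 1998-01-01: counting 201 days forward gives 1998-07-21.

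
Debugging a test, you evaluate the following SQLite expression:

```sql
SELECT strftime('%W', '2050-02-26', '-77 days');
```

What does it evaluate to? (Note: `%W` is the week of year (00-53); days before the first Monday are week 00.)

49

First apply '-77 days': 2050-02-26 → 2049-12-11.
2049-12-11 is a Saturday. SQLite's %W counts Mondays since the year started; the result is 49.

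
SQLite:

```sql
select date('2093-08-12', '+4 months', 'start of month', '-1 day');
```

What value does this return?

2093-11-30

Adding +4 months to 2093-08-12 gives 2093-12-12.
`start of month` rewinds 2093-12-12 to 2093-12-01.
Going back 1 day from 2093-12-01 reaches 2093-11-30 (last day of November, 30 days).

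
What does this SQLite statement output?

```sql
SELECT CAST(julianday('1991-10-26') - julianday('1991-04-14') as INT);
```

16 days remain in April 1991 after the 14th (30 − 14).
May 1991: 31 days.
June 1991: 30 days.
July 1991: 31 days.
August 1991: 31 days.
September 1991: 30 days.
Then 26 days into October 1991.
Total: 16 + 31 + 30 + 31 + 31 + 30 + 26 = 195.

195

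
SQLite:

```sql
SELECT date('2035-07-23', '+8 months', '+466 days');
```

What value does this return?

2037-07-02

Adding +8 months to 2035-07-23 gives 2036-03-23.
Applying '+466 days' to 2036-03-23: counting 466 days forward gives 2037-07-02.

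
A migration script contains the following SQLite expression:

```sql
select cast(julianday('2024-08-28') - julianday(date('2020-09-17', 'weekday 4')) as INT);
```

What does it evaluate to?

1441

`weekday 4` advances to the next Thursday; 2020-09-17 is already a Thursday, so it stays at 2020-09-17.
13 days remain in September 2020 after the 17th (30 − 17).
Full months from October 2020 through July 2024 contribute their day counts.
Then 28 days into August 2024.
Total: 13 + 31 + 30 + 31 + 31 + 28 + 31 + 30 + 31 + 30 + 31 + 31 + 30 + 31 + 30 + 31 + 31 + 28 + 31 + 30 + 31 + 30 + 31 + 31 + 30 + 31 + 30 + 31 + 31 + 28 + 31 + 30 + 31 + 30 + 31 + 31 + 30 + 31 + 30 + 31 + 31 + 29 + 31 + 30 + 31 + 30 + 31 + 28 = 1441.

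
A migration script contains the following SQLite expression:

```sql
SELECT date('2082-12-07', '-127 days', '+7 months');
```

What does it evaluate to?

2083-03-02

Applying '-127 days' to 2082-12-07: counting 127 days back gives 2082-08-02.
Adding +7 months to 2082-08-02 gives 2083-03-02.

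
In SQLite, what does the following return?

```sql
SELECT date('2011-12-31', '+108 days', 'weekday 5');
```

Applying '+108 days' to 2011-12-31: counting 108 days forward gives 2012-04-17.
`weekday 5` advances to the next Friday; 2012-04-17 is a Tuesday, so it moves forward to 2012-04-20.

2012-04-20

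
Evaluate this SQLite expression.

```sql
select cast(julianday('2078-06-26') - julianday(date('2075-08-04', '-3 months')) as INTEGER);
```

Adding -3 months to 2075-08-04 gives 2075-05-04.
27 days remain in May 2075 after the 4th (31 − 4).
Full months from June 2075 through May 2078 contribute their day counts.
Then 26 days into June 2078.
Total: 27 + 30 + 31 + 31 + 30 + 31 + 30 + 31 + 31 + 29 + 31 + 30 + 31 + 30 + 31 + 31 + 30 + 31 + 30 + 31 + 31 + 28 + 31 + 30 + 31 + 30 + 31 + 31 + 30 + 31 + 30 + 31 + 31 + 28 + 31 + 30 + 31 + 26 = 1149.

1149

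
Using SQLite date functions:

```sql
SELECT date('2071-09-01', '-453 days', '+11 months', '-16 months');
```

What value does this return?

2070-01-05

Applying '-453 days' to 2071-09-01: counting 453 days back gives 2070-06-05.
Adding +11 months to 2070-06-05 gives 2071-05-05.
Adding -16 months to 2071-05-05 gives 2070-01-05.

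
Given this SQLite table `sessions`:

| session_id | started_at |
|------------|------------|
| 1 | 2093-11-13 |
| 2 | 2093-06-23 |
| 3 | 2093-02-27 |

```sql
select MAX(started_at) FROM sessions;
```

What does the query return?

MAX over {2093-02-27, 2093-06-23, 2093-11-13}.

2093-11-13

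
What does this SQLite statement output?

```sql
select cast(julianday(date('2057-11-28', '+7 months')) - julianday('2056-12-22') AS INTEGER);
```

553

Adding +7 months to 2057-11-28 gives 2058-06-28.
9 days remain in December 2056 after the 22nd (31 − 22).
Full months from January 2057 through May 2058 contribute their day counts.
Then 28 days into June 2058.
Total: 9 + 31 + 28 + 31 + 30 + 31 + 30 + 31 + 31 + 30 + 31 + 30 + 31 + 31 + 28 + 31 + 30 + 31 + 28 = 553.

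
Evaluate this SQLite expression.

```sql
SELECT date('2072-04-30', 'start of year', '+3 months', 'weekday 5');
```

`start of year` rewinds 2072-04-30 to 2072-01-01.
Adding +3 months to 2072-01-01 gives 2072-04-01.
`weekday 5` advances to the next Friday; 2072-04-01 is already a Friday, so it stays at 2072-04-01.

2072-04-01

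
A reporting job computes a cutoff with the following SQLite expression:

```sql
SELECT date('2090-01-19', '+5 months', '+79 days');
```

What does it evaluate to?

Adding +5 months to 2090-01-19 gives 2090-06-19.
Applying '+79 days' to 2090-06-19: counting 79 days forward gives 2090-09-06.

2090-09-06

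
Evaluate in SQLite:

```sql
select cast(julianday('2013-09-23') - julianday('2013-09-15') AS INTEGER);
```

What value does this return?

Both dates are in September 2013: 23 − 15 = 8.

8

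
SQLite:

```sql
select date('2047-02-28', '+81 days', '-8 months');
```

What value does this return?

2046-09-20

Applying '+81 days' to 2047-02-28: counting 81 days forward gives 2047-05-20.
Adding -8 months to 2047-05-20 gives 2046-09-20.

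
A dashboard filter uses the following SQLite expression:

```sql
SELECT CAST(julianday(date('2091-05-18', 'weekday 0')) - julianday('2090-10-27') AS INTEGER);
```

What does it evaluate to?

205

`weekday 0` advances to the next Sunday; 2091-05-18 is a Friday, so it moves forward to 2091-05-20.
4 days remain in October 2090 after the 27th (31 − 27).
Full months from November 2090 through April 2091 contribute their day counts.
Then 20 days into May 2091.
Total: 4 + 30 + 31 + 31 + 28 + 31 + 30 + 20 = 205.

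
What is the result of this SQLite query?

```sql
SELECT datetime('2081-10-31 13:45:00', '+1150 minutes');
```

2081-11-01 08:55:00

1150 minutes = 19h 10m; +1150 minutes from 2081-10-31 13:45:00 is 2081-11-01 08:55:00 (crosses midnight).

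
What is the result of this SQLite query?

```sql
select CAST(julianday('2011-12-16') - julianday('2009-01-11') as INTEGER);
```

20 days remain in January 2009 after the 11th (31 − 11).
Full months from February 2009 through November 2011 contribute their day counts.
Then 16 days into December 2011.
Total: 20 + 28 + 31 + 30 + 31 + 30 + 31 + 31 + 30 + 31 + 30 + 31 + 31 + 28 + 31 + 30 + 31 + 30 + 31 + 31 + 30 + 31 + 30 + 31 + 31 + 28 + 31 + 30 + 31 + 30 + 31 + 31 + 30 + 31 + 30 + 16 = 1069.

1069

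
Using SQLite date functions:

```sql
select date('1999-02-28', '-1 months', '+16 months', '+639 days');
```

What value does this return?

Adding -1 month to 1999-02-28 gives 1999-01-28.
Adding +16 months to 1999-01-28 gives 2000-05-28.
Applying '+639 days' to 2000-05-28: counting 639 days forward gives 2002-02-26.

2002-02-26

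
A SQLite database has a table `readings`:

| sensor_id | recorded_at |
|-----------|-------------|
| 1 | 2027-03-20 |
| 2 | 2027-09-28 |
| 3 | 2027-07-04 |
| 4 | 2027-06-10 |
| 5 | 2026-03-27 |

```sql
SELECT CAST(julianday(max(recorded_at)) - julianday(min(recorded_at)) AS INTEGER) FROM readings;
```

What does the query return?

MIN = 2026-03-27, MAX = 2027-09-28.
4 days remain in March 2026 after the 27th (31 − 27).
Full months from April 2026 through August 2027 contribute their day counts.
Then 28 days into September 2027.
Total: 4 + 30 + 31 + 30 + 31 + 31 + 30 + 31 + 30 + 31 + 31 + 28 + 31 + 30 + 31 + 30 + 31 + 31 + 28 = 550.

550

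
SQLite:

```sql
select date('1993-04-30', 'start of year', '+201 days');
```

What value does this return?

`start of year` rewinds 1993-04-30 to 1993-01-01.
Applying '+201 days' to 1993-01-01: counting 201 days forward gives 1993-07-21.

1993-07-21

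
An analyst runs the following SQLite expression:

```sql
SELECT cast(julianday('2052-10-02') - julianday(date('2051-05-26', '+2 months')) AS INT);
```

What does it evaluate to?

434

Adding +2 months to 2051-05-26 gives 2051-07-26.
5 days remain in July 2051 after the 26th (31 − 26).
Full months from August 2051 through September 2052 contribute their day counts.
Then 2 days into October 2052.
Total: 5 + 31 + 30 + 31 + 30 + 31 + 31 + 29 + 31 + 30 + 31 + 30 + 31 + 31 + 30 + 2 = 434.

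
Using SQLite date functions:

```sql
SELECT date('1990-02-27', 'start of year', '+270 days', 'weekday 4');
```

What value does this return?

1990-10-04

`start of year` rewinds 1990-02-27 to 1990-01-01.
Applying '+270 days' to 1990-01-01: counting 270 days forward gives 1990-09-28.
`weekday 4` advances to the next Thursday; 1990-09-28 is a Friday, so it moves forward to 1990-10-04.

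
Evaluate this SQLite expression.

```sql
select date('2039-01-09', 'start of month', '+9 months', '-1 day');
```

`start of month` rewinds 2039-01-09 to 2039-01-01.
Adding +9 months to 2039-01-01 gives 2039-10-01.
Going back 1 day from 2039-10-01 reaches 2039-09-30 (last day of September, 30 days).

2039-09-30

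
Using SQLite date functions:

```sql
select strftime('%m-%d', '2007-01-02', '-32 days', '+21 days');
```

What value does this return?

12-22

First apply '-32 days', '+21 days': 2007-01-02 → 2006-12-22.
`%m-%d` extracts the month-day: 12-22.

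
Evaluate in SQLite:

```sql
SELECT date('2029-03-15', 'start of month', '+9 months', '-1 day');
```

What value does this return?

`start of month` rewinds 2029-03-15 to 2029-03-01.
Adding +9 months to 2029-03-01 gives 2029-12-01.
Going back 1 day from 2029-12-01 reaches 2029-11-30 (last day of November, 30 days).

2029-11-30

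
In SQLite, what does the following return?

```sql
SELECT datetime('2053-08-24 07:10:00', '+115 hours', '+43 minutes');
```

2053-08-29 02:53:00

+115 hours from 2053-08-24 07:10:00 is 2053-08-29 02:10:00 (crosses midnight).
+43 minutes from 2053-08-29 02:10:00 is 2053-08-29 02:53:00.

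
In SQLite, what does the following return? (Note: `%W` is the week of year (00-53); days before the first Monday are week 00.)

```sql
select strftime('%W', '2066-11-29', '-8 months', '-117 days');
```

48

First apply '-8 months', '-117 days': 2066-11-29 → 2065-12-02.
2065-12-02 is a Wednesday. SQLite's %W counts Mondays since the year started; the result is 48.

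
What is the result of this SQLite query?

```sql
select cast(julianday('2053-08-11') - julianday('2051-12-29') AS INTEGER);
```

2 days remain in December 2051 after the 29th (31 − 29).
Full months from January 2052 through July 2053 contribute their day counts.
Then 11 days into August 2053.
Total: 2 + 31 + 29 + 31 + 30 + 31 + 30 + 31 + 31 + 30 + 31 + 30 + 31 + 31 + 28 + 31 + 30 + 31 + 30 + 31 + 11 = 591.

591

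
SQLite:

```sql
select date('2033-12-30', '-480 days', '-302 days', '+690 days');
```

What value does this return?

Applying '-480 days' to 2033-12-30: counting 480 days back gives 2032-09-06.
Applying '-302 days' to 2032-09-06: counting 302 days back gives 2031-11-09.
Applying '+690 days' to 2031-11-09: counting 690 days forward gives 2033-09-29.

2033-09-29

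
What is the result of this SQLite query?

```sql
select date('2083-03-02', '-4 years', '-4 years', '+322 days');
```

2076-01-18

Adding -4 years to 2083-03-02 gives 2079-03-02.
Adding -4 years to 2079-03-02 gives 2075-03-02.
Applying '+322 days' to 2075-03-02: counting 322 days forward gives 2076-01-18.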